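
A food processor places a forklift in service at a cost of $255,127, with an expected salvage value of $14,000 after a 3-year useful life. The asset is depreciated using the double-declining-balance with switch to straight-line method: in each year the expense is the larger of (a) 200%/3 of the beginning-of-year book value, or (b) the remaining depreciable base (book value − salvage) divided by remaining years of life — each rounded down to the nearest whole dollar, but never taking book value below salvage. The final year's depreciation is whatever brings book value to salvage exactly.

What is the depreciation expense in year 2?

Depreciable base = $255,127 − $14,000 = $241,127.
Year 1: DB = ⌊$255,127 × 200%/3⌋ = $170,084; SL = ⌊$241,127/3⌋ = $80,375 → take DB $170,084. Book value $85,043.
Year 2: DB = ⌊$85,043 × 200%/3⌋ = $56,695; SL = ⌊$71,043/2⌋ = $35,521 → take DB $56,695. Book value $28,348.

$56,695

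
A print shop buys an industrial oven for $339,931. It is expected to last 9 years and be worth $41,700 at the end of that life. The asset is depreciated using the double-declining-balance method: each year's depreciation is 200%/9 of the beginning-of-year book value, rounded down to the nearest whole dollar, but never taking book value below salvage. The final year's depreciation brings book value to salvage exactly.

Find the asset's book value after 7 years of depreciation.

Depreciable base = $339,931 − $41,700 = $298,231.
Year 1: ⌊$339,931 × 200%/9⌋ = $75,540. Book value $264,391.
Year 2: ⌊$264,391 × 200%/9⌋ = $58,753. Book value $205,638.
Year 3: ⌊$205,638 × 200%/9⌋ = $45,697. Book value $159,941.
Year 4: ⌊$159,941 × 200%/9⌋ = $35,542. Book value $124,399.
Year 5: ⌊$124,399 × 200%/9⌋ = $27,644. Book value $96,755.
Year 6: ⌊$96,755 × 200%/9⌋ = $21,501. Book value $75,254.
Year 7: ⌊$75,254 × 200%/9⌋ = $16,723. Book value $58,531.

$58,531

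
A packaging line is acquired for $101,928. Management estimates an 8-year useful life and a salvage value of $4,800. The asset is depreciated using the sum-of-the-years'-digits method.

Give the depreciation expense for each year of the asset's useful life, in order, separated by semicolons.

Depreciable base = $101,928 − $4,800 = $97,128.
Sum of the years' digits = 8+7+6+5+4+3+2+1 = 36.
Year 1: $97,128 × 8/36 = $21,584. Book value $80,344.
Year 2: $97,128 × 7/36 = $18,886. Book value $61,458.
Year 3: $97,128 × 6/36 = $16,188. Book value $45,270.
Year 4: $97,128 × 5/36 = $13,490. Book value $31,780.
Year 5: $97,128 × 4/36 = $10,792. Book value $20,988.
Year 6: $97,128 × 3/36 = $8,094. Book value $12,894.
Year 7: $97,128 × 2/36 = $5,396. Book value $7,498.
Year 8: $97,128 × 1/36 = $2,698. Book value $4,800.

$21,584; $18,886; $16,188; $13,490; $10,792; $8,094; $5,396; $2,698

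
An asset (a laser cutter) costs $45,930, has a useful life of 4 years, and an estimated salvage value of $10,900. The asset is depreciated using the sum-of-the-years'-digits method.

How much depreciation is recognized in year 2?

Depreciable base = $45,930 − $10,900 = $35,030.
Sum of the years' digits = 4+3+2+1 = 10.
Year 1: $35,030 × 4/10 = $14,012. Book value $31,918.
Year 2: $35,030 × 3/10 = $10,509. Book value $21,409.

$10,509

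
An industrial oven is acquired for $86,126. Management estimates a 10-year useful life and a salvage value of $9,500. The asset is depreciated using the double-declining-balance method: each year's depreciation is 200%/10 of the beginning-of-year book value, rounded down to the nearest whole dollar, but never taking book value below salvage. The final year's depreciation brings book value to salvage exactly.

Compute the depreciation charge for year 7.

$4,515

Depreciable base = $86,126 − $9,500 = $76,626.
Year 1: ⌊$86,126 × 200%/10⌋ = $17,225. Book value $68,901.
Year 2: ⌊$68,901 × 200%/10⌋ = $13,780. Book value $55,121.
Year 3: ⌊$55,121 × 200%/10⌋ = $11,024. Book value $44,097.
Year 4: ⌊$44,097 × 200%/10⌋ = $8,819. Book value $35,278.
Year 5: ⌊$35,278 × 200%/10⌋ = $7,055. Book value $28,223.
Year 6: ⌊$28,223 × 200%/10⌋ = $5,644. Book value $22,579.
Year 7: ⌊$22,579 × 200%/10⌋ = $4,515. Book value $18,064.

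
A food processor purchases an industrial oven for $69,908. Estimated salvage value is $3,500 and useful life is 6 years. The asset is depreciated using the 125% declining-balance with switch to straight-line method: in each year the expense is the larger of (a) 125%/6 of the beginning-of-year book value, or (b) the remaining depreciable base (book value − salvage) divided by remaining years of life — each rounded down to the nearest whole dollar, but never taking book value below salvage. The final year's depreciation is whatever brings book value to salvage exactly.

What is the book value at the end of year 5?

$13,579

Depreciable base = $69,908 − $3,500 = $66,408.
Year 1: DB = ⌊$69,908 × 125%/6⌋ = $14,564; SL = ⌊$66,408/6⌋ = $11,068 → take DB $14,564. Book value $55,344.
Year 2: DB = ⌊$55,344 × 125%/6⌋ = $11,530; SL = ⌊$51,844/5⌋ = $10,368 → take DB $11,530. Book value $43,814.
Year 3: DB = ⌊$43,814 × 125%/6⌋ = $9,127; SL = ⌊$40,314/4⌋ = $10,078 → take SL $10,078. Book value $33,736.
Year 4: DB = ⌊$33,736 × 125%/6⌋ = $7,028; SL = ⌊$30,236/3⌋ = $10,078 → take SL $10,078. Book value $23,658.
Year 5: DB = ⌊$23,658 × 125%/6⌋ = $4,928; SL = ⌊$20,158/2⌋ = $10,079 → take SL $10,079. Book value $13,579.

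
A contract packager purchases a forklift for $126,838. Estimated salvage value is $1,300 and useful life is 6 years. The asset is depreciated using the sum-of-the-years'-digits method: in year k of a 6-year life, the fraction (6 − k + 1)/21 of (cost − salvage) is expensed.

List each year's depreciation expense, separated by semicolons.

$35,868; $29,890; $23,912; $17,934; $11,956; $5,978

Depreciable base = $126,838 − $1,300 = $125,538.
Sum of the years' digits = 6+5+4+3+2+1 = 21.
Year 1: $125,538 × 6/21 = $35,868. Book value $90,970.
Year 2: $125,538 × 5/21 = $29,890. Book value $61,080.
Year 3: $125,538 × 4/21 = $23,912. Book value $37,168.
Year 4: $125,538 × 3/21 = $17,934. Book value $19,234.
Year 5: $125,538 × 2/21 = $11,956. Book value $7,278.
Year 6: $125,538 × 1/21 = $5,978. Book value $1,300.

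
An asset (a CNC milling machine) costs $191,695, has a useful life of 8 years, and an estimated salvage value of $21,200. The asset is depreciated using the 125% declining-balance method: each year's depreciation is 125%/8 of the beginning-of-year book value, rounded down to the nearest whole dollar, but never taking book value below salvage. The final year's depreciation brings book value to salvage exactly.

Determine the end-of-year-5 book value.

Depreciable base = $191,695 − $21,200 = $170,495.
Year 1: ⌊$191,695 × 125%/8⌋ = $29,952. Book value $161,743.
Year 2: ⌊$161,743 × 125%/8⌋ = $25,272. Book value $136,471.
Year 3: ⌊$136,471 × 125%/8⌋ = $21,323. Book value $115,148.
Year 4: ⌊$115,148 × 125%/8⌋ = $17,991. Book value $97,157.
Year 5: ⌊$97,157 × 125%/8⌋ = $15,180. Book value $81,977.

$81,977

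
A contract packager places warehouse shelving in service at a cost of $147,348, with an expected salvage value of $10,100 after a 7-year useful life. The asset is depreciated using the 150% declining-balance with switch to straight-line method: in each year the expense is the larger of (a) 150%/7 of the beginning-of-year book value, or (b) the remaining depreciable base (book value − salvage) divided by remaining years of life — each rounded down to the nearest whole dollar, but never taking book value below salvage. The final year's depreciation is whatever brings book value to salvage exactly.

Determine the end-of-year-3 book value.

$71,474

Depreciable base = $147,348 − $10,100 = $137,248.
Year 1: DB = ⌊$147,348 × 150%/7⌋ = $31,574; SL = ⌊$137,248/7⌋ = $19,606 → take DB $31,574. Book value $115,774.
Year 2: DB = ⌊$115,774 × 150%/7⌋ = $24,808; SL = ⌊$105,674/6⌋ = $17,612 → take DB $24,808. Book value $90,966.
Year 3: DB = ⌊$90,966 × 150%/7⌋ = $19,492; SL = ⌊$80,866/5⌋ = $16,173 → take DB $19,492. Book value $71,474.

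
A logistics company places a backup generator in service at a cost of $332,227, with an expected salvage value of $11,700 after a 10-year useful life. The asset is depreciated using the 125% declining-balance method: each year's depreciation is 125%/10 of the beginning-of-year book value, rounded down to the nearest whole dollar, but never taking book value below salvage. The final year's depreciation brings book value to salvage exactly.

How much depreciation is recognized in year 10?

$88,189

Depreciable base = $332,227 − $11,700 = $320,527.
Year 1: ⌊$332,227 × 125%/10⌋ = $41,528. Book value $290,699.
Year 2: ⌊$290,699 × 125%/10⌋ = $36,337. Book value $254,362.
Year 3: ⌊$254,362 × 125%/10⌋ = $31,795. Book value $222,567.
Year 4: ⌊$222,567 × 125%/10⌋ = $27,820. Book value $194,747.
Year 5: ⌊$194,747 × 125%/10⌋ = $24,343. Book value $170,404.
Year 6: ⌊$170,404 × 125%/10⌋ = $21,300. Book value $149,104.
Year 7: ⌊$149,104 × 125%/10⌋ = $18,638. Book value $130,466.
Year 8: ⌊$130,466 × 125%/10⌋ = $16,308. Book value $114,158.
Year 9: ⌊$114,158 × 125%/10⌋ = $14,269. Book value $99,889.
Year 10 (final): $99,889 − $11,700 = $88,189. Book value $11,700.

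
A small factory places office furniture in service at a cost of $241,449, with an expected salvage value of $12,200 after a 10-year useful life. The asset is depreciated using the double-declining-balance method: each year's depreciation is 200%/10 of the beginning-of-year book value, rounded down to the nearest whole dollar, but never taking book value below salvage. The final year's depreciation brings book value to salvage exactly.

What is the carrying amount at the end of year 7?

Depreciable base = $241,449 − $12,200 = $229,249.
Year 1: ⌊$241,449 × 200%/10⌋ = $48,289. Book value $193,160.
Year 2: ⌊$193,160 × 200%/10⌋ = $38,632. Book value $154,528.
Year 3: ⌊$154,528 × 200%/10⌋ = $30,905. Book value $123,623.
Year 4: ⌊$123,623 × 200%/10⌋ = $24,724. Book value $98,899.
Year 5: ⌊$98,899 × 200%/10⌋ = $19,779. Book value $79,120.
Year 6: ⌊$79,120 × 200%/10⌋ = $15,824. Book value $63,296.
Year 7: ⌊$63,296 × 200%/10⌋ = $12,659. Book value $50,637.

$50,637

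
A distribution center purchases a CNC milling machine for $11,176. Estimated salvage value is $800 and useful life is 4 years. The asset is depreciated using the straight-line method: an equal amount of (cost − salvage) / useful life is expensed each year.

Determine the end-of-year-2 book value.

$5,988

Depreciable base = $11,176 − $800 = $10,376.
Annual expense = $10,376 / 4 = $2,594.
End of year 1: book value $8,582.
End of year 2: book value $5,988.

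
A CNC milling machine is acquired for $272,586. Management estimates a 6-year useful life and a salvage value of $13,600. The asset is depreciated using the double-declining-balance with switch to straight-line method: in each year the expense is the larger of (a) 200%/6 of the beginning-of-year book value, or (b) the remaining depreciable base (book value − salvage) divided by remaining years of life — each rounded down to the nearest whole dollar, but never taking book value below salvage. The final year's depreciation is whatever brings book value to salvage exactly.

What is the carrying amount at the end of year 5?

$33,723

Depreciable base = $272,586 − $13,600 = $258,986.
Year 1: DB = ⌊$272,586 × 200%/6⌋ = $90,862; SL = ⌊$258,986/6⌋ = $43,164 → take DB $90,862. Book value $181,724.
Year 2: DB = ⌊$181,724 × 200%/6⌋ = $60,574; SL = ⌊$168,124/5⌋ = $33,624 → take DB $60,574. Book value $121,150.
Year 3: DB = ⌊$121,150 × 200%/6⌋ = $40,383; SL = ⌊$107,550/4⌋ = $26,887 → take DB $40,383. Book value $80,767.
Year 4: DB = ⌊$80,767 × 200%/6⌋ = $26,922; SL = ⌊$67,167/3⌋ = $22,389 → take DB $26,922. Book value $53,845.
Year 5: DB = ⌊$53,845 × 200%/6⌋ = $17,948; SL = ⌊$40,245/2⌋ = $20,122 → take SL $20,122. Book value $33,723.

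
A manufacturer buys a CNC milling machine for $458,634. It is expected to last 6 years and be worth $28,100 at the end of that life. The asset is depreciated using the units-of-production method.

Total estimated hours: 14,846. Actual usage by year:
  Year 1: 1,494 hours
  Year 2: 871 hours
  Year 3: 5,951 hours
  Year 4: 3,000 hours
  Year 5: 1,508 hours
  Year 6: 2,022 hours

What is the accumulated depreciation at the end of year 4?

$328,164

Depreciable base = $458,634 − $28,100 = $430,534.
Rate = $430,534 / 14,846 hours = $29 per hour.
Year 1: 1,494 × $29 = $43,326. Book value $415,308.
Year 2: 871 × $29 = $25,259. Book value $390,049.
Year 3: 5,951 × $29 = $172,579. Book value $217,470.
Year 4: 3,000 × $29 = $87,000. Book value $130,470.
Accumulated through year 4 = $458,634 − $130,470 = $328,164.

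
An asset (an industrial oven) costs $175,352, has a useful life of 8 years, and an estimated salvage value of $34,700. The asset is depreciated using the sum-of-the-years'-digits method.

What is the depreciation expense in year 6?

$11,721

Depreciable base = $175,352 − $34,700 = $140,652.
Sum of the years' digits = 8+7+6+5+4+3+2+1 = 36.
Year 1: $140,652 × 8/36 = $31,256. Book value $144,096.
Year 2: $140,652 × 7/36 = $27,349. Book value $116,747.
Year 3: $140,652 × 6/36 = $23,442. Book value $93,305.
Year 4: $140,652 × 5/36 = $19,535. Book value $73,770.
Year 5: $140,652 × 4/36 = $15,628. Book value $58,142.
Year 6: $140,652 × 3/36 = $11,721. Book value $46,421.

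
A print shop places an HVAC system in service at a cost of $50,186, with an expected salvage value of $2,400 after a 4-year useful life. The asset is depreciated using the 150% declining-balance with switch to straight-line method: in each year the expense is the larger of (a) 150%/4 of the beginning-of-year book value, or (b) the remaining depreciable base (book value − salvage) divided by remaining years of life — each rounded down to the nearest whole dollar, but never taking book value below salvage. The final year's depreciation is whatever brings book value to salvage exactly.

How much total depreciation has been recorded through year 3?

Depreciable base = $50,186 − $2,400 = $47,786.
Year 1: DB = ⌊$50,186 × 150%/4⌋ = $18,819; SL = ⌊$47,786/4⌋ = $11,946 → take DB $18,819. Book value $31,367.
Year 2: DB = ⌊$31,367 × 150%/4⌋ = $11,762; SL = ⌊$28,967/3⌋ = $9,655 → take DB $11,762. Book value $19,605.
Year 3: DB = ⌊$19,605 × 150%/4⌋ = $7,351; SL = ⌊$17,205/2⌋ = $8,602 → take SL $8,602. Book value $11,003.
Accumulated through year 3 = $50,186 − $11,003 = $39,183.

$39,183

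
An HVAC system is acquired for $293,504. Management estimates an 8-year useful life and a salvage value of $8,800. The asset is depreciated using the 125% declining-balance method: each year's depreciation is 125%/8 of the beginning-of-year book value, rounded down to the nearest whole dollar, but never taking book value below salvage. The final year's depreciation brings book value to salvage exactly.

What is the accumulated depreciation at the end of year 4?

$144,749

Depreciable base = $293,504 − $8,800 = $284,704.
Year 1: ⌊$293,504 × 125%/8⌋ = $45,860. Book value $247,644.
Year 2: ⌊$247,644 × 125%/8⌋ = $38,694. Book value $208,950.
Year 3: ⌊$208,950 × 125%/8⌋ = $32,648. Book value $176,302.
Year 4: ⌊$176,302 × 125%/8⌋ = $27,547. Book value $148,755.
Accumulated through year 4 = $293,504 − $148,755 = $144,749.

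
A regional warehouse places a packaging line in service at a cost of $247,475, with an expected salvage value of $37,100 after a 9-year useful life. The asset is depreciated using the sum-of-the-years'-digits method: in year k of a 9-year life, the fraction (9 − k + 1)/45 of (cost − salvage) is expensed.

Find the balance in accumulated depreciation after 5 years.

Depreciable base = $247,475 − $37,100 = $210,375.
Sum of the years' digits = 9+8+7+6+5+4+3+2+1 = 45.
Year 1: $210,375 × 9/45 = $42,075. Book value $205,400.
Year 2: $210,375 × 8/45 = $37,400. Book value $168,000.
Year 3: $210,375 × 7/45 = $32,725. Book value $135,275.
Year 4: $210,375 × 6/45 = $28,050. Book value $107,225.
Year 5: $210,375 × 5/45 = $23,375. Book value $83,850.
Accumulated through year 5 = $247,475 − $83,850 = $163,625.

$163,625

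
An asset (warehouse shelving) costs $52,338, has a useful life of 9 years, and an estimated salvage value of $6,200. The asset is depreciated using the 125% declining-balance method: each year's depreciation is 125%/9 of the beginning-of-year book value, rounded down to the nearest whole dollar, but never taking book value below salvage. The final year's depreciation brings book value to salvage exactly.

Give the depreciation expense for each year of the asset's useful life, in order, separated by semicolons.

Depreciable base = $52,338 − $6,200 = $46,138.
Year 1: ⌊$52,338 × 125%/9⌋ = $7,269. Book value $45,069.
Year 2: ⌊$45,069 × 125%/9⌋ = $6,259. Book value $38,810.
Year 3: ⌊$38,810 × 125%/9⌋ = $5,390. Book value $33,420.
Year 4: ⌊$33,420 × 125%/9⌋ = $4,641. Book value $28,779.
Year 5: ⌊$28,779 × 125%/9⌋ = $3,997. Book value $24,782.
Year 6: ⌊$24,782 × 125%/9⌋ = $3,441. Book value $21,341.
Year 7: ⌊$21,341 × 125%/9⌋ = $2,964. Book value $18,377.
Year 8: ⌊$18,377 × 125%/9⌋ = $2,552. Book value $15,825.
Year 9 (final): $15,825 − $6,200 = $9,625. Book value $6,200.

$7,269; $6,259; $5,390; $4,641; $3,997; $3,441; $2,964; $2,552; $9,625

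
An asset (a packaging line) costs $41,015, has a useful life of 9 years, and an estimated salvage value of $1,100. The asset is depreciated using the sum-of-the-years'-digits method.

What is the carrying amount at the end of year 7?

$3,761

Depreciable base = $41,015 − $1,100 = $39,915.
Sum of the years' digits = 9+8+7+6+5+4+3+2+1 = 45.
Year 1: $39,915 × 9/45 = $7,983. Book value $33,032.
Year 2: $39,915 × 8/45 = $7,096. Book value $25,936.
Year 3: $39,915 × 7/45 = $6,209. Book value $19,727.
Year 4: $39,915 × 6/45 = $5,322. Book value $14,405.
Year 5: $39,915 × 5/45 = $4,435. Book value $9,970.
Year 6: $39,915 × 4/45 = $3,548. Book value $6,422.
Year 7: $39,915 × 3/45 = $2,661. Book value $3,761.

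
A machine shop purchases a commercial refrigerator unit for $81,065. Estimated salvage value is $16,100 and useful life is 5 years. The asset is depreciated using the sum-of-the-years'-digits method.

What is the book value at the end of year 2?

$42,086

Depreciable base = $81,065 − $16,100 = $64,965.
Sum of the years' digits = 5+4+3+2+1 = 15.
Year 1: $64,965 × 5/15 = $21,655. Book value $59,410.
Year 2: $64,965 × 4/15 = $17,324. Book value $42,086.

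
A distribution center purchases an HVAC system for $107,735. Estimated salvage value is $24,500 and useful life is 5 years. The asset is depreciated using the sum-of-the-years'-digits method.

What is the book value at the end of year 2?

$57,794

Depreciable base = $107,735 − $24,500 = $83,235.
Sum of the years' digits = 5+4+3+2+1 = 15.
Year 1: $83,235 × 5/15 = $27,745. Book value $79,990.
Year 2: $83,235 × 4/15 = $22,196. Book value $57,794.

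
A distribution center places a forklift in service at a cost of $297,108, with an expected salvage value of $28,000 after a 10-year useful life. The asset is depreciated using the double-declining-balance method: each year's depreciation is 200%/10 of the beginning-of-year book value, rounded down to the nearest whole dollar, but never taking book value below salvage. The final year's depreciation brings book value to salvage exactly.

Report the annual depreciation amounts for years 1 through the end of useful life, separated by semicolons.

Depreciable base = $297,108 − $28,000 = $269,108.
Year 1: ⌊$297,108 × 200%/10⌋ = $59,421. Book value $237,687.
Year 2: ⌊$237,687 × 200%/10⌋ = $47,537. Book value $190,150.
Year 3: ⌊$190,150 × 200%/10⌋ = $38,030. Book value $152,120.
Year 4: ⌊$152,120 × 200%/10⌋ = $30,424. Book value $121,696.
Year 5: ⌊$121,696 × 200%/10⌋ = $24,339. Book value $97,357.
Year 6: ⌊$97,357 × 200%/10⌋ = $19,471. Book value $77,886.
Year 7: ⌊$77,886 × 200%/10⌋ = $15,577. Book value $62,309.
Year 8: ⌊$62,309 × 200%/10⌋ = $12,461. Book value $49,848.
Year 9: ⌊$49,848 × 200%/10⌋ = $9,969. Book value $39,879.
Year 10 (final): $39,879 − $28,000 = $11,879. Book value $28,000.

$59,421; $47,537; $38,030; $30,424; $24,339; $19,471; $15,577; $12,461; $9,969; $11,879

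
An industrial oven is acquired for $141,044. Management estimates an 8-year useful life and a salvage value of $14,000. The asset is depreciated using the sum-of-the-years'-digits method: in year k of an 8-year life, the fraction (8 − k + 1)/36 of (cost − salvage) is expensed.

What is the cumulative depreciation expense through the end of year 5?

Depreciable base = $141,044 − $14,000 = $127,044.
Sum of the years' digits = 8+7+6+5+4+3+2+1 = 36.
Year 1: $127,044 × 8/36 = $28,232. Book value $112,812.
Year 2: $127,044 × 7/36 = $24,703. Book value $88,109.
Year 3: $127,044 × 6/36 = $21,174. Book value $66,935.
Year 4: $127,044 × 5/36 = $17,645. Book value $49,290.
Year 5: $127,044 × 4/36 = $14,116. Book value $35,174.
Accumulated through year 5 = $141,044 − $35,174 = $105,870.

$105,870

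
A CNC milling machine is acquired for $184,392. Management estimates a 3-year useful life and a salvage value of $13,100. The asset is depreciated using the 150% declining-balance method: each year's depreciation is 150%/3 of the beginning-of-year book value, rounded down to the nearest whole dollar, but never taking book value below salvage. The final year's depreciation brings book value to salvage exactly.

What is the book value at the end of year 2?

$46,098

Depreciable base = $184,392 − $13,100 = $171,292.
Year 1: ⌊$184,392 × 150%/3⌋ = $92,196. Book value $92,196.
Year 2: ⌊$92,196 × 150%/3⌋ = $46,098. Book value $46,098.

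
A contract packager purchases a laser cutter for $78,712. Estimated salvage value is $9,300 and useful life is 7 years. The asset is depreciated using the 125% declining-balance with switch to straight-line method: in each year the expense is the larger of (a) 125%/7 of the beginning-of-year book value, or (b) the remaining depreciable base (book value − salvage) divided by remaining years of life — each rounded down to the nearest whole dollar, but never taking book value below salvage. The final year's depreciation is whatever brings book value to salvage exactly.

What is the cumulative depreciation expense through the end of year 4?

$43,666

Depreciable base = $78,712 − $9,300 = $69,412.
Year 1: DB = ⌊$78,712 × 125%/7⌋ = $14,055; SL = ⌊$69,412/7⌋ = $9,916 → take DB $14,055. Book value $64,657.
Year 2: DB = ⌊$64,657 × 125%/7⌋ = $11,545; SL = ⌊$55,357/6⌋ = $9,226 → take DB $11,545. Book value $53,112.
Year 3: DB = ⌊$53,112 × 125%/7⌋ = $9,484; SL = ⌊$43,812/5⌋ = $8,762 → take DB $9,484. Book value $43,628.
Year 4: DB = ⌊$43,628 × 125%/7⌋ = $7,790; SL = ⌊$34,328/4⌋ = $8,582 → take SL $8,582. Book value $35,046.
Accumulated through year 4 = $78,712 − $35,046 = $43,666.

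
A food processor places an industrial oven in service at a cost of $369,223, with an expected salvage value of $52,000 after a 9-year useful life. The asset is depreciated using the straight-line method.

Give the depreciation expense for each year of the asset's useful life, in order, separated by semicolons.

Depreciable base = $369,223 − $52,000 = $317,223.
Annual expense = $317,223 / 9 = $35,247.
End of year 1: book value $333,976.
End of year 2: book value $298,729.
End of year 3: book value $263,482.
End of year 4: book value $228,235.
End of year 5: book value $192,988.
End of year 6: book value $157,741.
End of year 7: book value $122,494.
End of year 8: book value $87,247.
End of year 9: book value $52,000.

$35,247; $35,247; $35,247; $35,247; $35,247; $35,247; $35,247; $35,247; $35,247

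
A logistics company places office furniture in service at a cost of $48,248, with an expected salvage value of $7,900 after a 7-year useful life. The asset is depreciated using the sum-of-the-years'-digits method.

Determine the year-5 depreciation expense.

$4,323

Depreciable base = $48,248 − $7,900 = $40,348.
Sum of the years' digits = 7+6+5+4+3+2+1 = 28.
Year 1: $40,348 × 7/28 = $10,087. Book value $38,161.
Year 2: $40,348 × 6/28 = $8,646. Book value $29,515.
Year 3: $40,348 × 5/28 = $7,205. Book value $22,310.
Year 4: $40,348 × 4/28 = $5,764. Book value $16,546.
Year 5: $40,348 × 3/28 = $4,323. Book value $12,223.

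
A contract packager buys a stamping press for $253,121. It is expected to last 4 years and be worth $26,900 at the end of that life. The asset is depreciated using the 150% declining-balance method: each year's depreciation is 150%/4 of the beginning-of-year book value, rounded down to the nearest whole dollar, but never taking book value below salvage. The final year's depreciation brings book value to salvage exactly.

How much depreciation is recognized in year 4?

$34,898

Depreciable base = $253,121 − $26,900 = $226,221.
Year 1: ⌊$253,121 × 150%/4⌋ = $94,920. Book value $158,201.
Year 2: ⌊$158,201 × 150%/4⌋ = $59,325. Book value $98,876.
Year 3: ⌊$98,876 × 150%/4⌋ = $37,078. Book value $61,798.
Year 4 (final): $61,798 − $26,900 = $34,898. Book value $26,900.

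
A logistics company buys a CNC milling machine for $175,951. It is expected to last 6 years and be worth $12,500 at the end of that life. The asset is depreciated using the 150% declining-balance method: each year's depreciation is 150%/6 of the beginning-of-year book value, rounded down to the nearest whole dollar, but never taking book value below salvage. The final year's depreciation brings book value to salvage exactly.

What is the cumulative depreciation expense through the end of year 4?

Depreciable base = $175,951 − $12,500 = $163,451.
Year 1: ⌊$175,951 × 150%/6⌋ = $43,987. Book value $131,964.
Year 2: ⌊$131,964 × 150%/6⌋ = $32,991. Book value $98,973.
Year 3: ⌊$98,973 × 150%/6⌋ = $24,743. Book value $74,230.
Year 4: ⌊$74,230 × 150%/6⌋ = $18,557. Book value $55,673.
Accumulated through year 4 = $175,951 − $55,673 = $120,278.

$120,278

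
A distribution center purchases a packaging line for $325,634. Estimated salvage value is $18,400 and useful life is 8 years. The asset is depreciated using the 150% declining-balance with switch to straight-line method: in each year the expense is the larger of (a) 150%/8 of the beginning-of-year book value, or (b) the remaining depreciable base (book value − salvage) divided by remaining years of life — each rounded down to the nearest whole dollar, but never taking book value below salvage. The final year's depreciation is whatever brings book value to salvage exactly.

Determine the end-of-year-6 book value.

Depreciable base = $325,634 − $18,400 = $307,234.
Year 1: DB = ⌊$325,634 × 150%/8⌋ = $61,056; SL = ⌊$307,234/8⌋ = $38,404 → take DB $61,056. Book value $264,578.
Year 2: DB = ⌊$264,578 × 150%/8⌋ = $49,608; SL = ⌊$246,178/7⌋ = $35,168 → take DB $49,608. Book value $214,970.
Year 3: DB = ⌊$214,970 × 150%/8⌋ = $40,306; SL = ⌊$196,570/6⌋ = $32,761 → take DB $40,306. Book value $174,664.
Year 4: DB = ⌊$174,664 × 150%/8⌋ = $32,749; SL = ⌊$156,264/5⌋ = $31,252 → take DB $32,749. Book value $141,915.
Year 5: DB = ⌊$141,915 × 150%/8⌋ = $26,609; SL = ⌊$123,515/4⌋ = $30,878 → take SL $30,878. Book value $111,037.
Year 6: DB = ⌊$111,037 × 150%/8⌋ = $20,819; SL = ⌊$92,637/3⌋ = $30,879 → take SL $30,879. Book value $80,158.

$80,158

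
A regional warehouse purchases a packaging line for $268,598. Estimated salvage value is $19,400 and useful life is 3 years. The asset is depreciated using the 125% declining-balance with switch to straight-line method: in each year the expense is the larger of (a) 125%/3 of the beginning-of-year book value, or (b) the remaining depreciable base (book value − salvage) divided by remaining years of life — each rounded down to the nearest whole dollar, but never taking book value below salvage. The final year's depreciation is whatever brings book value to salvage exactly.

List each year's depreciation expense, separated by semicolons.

$111,915; $68,641; $68,642

Depreciable base = $268,598 − $19,400 = $249,198.
Year 1: DB = ⌊$268,598 × 125%/3⌋ = $111,915; SL = ⌊$249,198/3⌋ = $83,066 → take DB $111,915. Book value $156,683.
Year 2: DB = ⌊$156,683 × 125%/3⌋ = $65,284; SL = ⌊$137,283/2⌋ = $68,641 → take SL $68,641. Book value $88,042.
Year 3 (final): $88,042 − $19,400 = $68,642. Book value $19,400.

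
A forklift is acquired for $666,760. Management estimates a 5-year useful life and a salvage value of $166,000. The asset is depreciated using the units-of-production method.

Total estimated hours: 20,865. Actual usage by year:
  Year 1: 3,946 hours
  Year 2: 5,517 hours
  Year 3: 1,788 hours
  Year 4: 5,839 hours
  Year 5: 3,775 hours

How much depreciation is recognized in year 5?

$90,600

Depreciable base = $666,760 − $166,000 = $500,760.
Rate = $500,760 / 20,865 hours = $24 per hour.
Year 1: 3,946 × $24 = $94,704. Book value $572,056.
Year 2: 5,517 × $24 = $132,408. Book value $439,648.
Year 3: 1,788 × $24 = $42,912. Book value $396,736.
Year 4: 5,839 × $24 = $140,136. Book value $256,600.
Year 5: 3,775 × $24 = $90,600. Book value $166,000.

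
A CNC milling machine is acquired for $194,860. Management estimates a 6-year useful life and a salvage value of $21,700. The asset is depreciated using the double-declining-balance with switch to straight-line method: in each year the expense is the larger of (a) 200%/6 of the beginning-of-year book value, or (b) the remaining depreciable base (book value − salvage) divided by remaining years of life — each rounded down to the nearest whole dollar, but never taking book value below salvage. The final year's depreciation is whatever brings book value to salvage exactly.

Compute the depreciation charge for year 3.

$28,868

Depreciable base = $194,860 − $21,700 = $173,160.
Year 1: DB = ⌊$194,860 × 200%/6⌋ = $64,953; SL = ⌊$173,160/6⌋ = $28,860 → take DB $64,953. Book value $129,907.
Year 2: DB = ⌊$129,907 × 200%/6⌋ = $43,302; SL = ⌊$108,207/5⌋ = $21,641 → take DB $43,302. Book value $86,605.
Year 3: DB = ⌊$86,605 × 200%/6⌋ = $28,868; SL = ⌊$64,905/4⌋ = $16,226 → take DB $28,868. Book value $57,737.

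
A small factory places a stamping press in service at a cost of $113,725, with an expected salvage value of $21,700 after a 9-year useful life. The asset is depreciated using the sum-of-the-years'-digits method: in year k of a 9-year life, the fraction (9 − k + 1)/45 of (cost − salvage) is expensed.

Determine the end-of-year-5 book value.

$42,150

Depreciable base = $113,725 − $21,700 = $92,025.
Sum of the years' digits = 9+8+7+6+5+4+3+2+1 = 45.
Year 1: $92,025 × 9/45 = $18,405. Book value $95,320.
Year 2: $92,025 × 8/45 = $16,360. Book value $78,960.
Year 3: $92,025 × 7/45 = $14,315. Book value $64,645.
Year 4: $92,025 × 6/45 = $12,270. Book value $52,375.
Year 5: $92,025 × 5/45 = $10,225. Book value $42,150.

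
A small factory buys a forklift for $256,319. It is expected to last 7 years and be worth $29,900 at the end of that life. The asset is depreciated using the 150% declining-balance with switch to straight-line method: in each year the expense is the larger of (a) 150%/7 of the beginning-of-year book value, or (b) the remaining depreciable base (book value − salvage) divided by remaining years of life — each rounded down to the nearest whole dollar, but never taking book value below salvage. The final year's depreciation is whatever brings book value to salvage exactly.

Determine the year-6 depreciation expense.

$22,596

Depreciable base = $256,319 − $29,900 = $226,419.
Year 1: DB = ⌊$256,319 × 150%/7⌋ = $54,925; SL = ⌊$226,419/7⌋ = $32,345 → take DB $54,925. Book value $201,394.
Year 2: DB = ⌊$201,394 × 150%/7⌋ = $43,155; SL = ⌊$171,494/6⌋ = $28,582 → take DB $43,155. Book value $158,239.
Year 3: DB = ⌊$158,239 × 150%/7⌋ = $33,908; SL = ⌊$128,339/5⌋ = $25,667 → take DB $33,908. Book value $124,331.
Year 4: DB = ⌊$124,331 × 150%/7⌋ = $26,642; SL = ⌊$94,431/4⌋ = $23,607 → take DB $26,642. Book value $97,689.
Year 5: DB = ⌊$97,689 × 150%/7⌋ = $20,933; SL = ⌊$67,789/3⌋ = $22,596 → take SL $22,596. Book value $75,093.
Year 6: DB = ⌊$75,093 × 150%/7⌋ = $16,091; SL = ⌊$45,193/2⌋ = $22,596 → take SL $22,596. Book value $52,497.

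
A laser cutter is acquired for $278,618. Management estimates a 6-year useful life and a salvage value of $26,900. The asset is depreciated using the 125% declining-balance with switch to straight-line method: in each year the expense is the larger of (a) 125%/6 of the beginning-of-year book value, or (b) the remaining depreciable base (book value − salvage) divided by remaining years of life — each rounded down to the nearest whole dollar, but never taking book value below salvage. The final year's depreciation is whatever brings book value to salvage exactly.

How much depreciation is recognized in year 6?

$36,931

Depreciable base = $278,618 − $26,900 = $251,718.
Year 1: DB = ⌊$278,618 × 125%/6⌋ = $58,045; SL = ⌊$251,718/6⌋ = $41,953 → take DB $58,045. Book value $220,573.
Year 2: DB = ⌊$220,573 × 125%/6⌋ = $45,952; SL = ⌊$193,673/5⌋ = $38,734 → take DB $45,952. Book value $174,621.
Year 3: DB = ⌊$174,621 × 125%/6⌋ = $36,379; SL = ⌊$147,721/4⌋ = $36,930 → take SL $36,930. Book value $137,691.
Year 4: DB = ⌊$137,691 × 125%/6⌋ = $28,685; SL = ⌊$110,791/3⌋ = $36,930 → take SL $36,930. Book value $100,761.
Year 5: DB = ⌊$100,761 × 125%/6⌋ = $20,991; SL = ⌊$73,861/2⌋ = $36,930 → take SL $36,930. Book value $63,831.
Year 6 (final): $63,831 − $26,900 = $36,931. Book value $26,900.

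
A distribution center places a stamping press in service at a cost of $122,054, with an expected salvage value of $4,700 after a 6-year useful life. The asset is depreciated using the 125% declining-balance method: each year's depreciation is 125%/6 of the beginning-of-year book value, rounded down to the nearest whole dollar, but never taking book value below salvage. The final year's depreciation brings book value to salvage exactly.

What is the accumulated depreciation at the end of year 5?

$84,097

Depreciable base = $122,054 − $4,700 = $117,354.
Year 1: ⌊$122,054 × 125%/6⌋ = $25,427. Book value $96,627.
Year 2: ⌊$96,627 × 125%/6⌋ = $20,130. Book value $76,497.
Year 3: ⌊$76,497 × 125%/6⌋ = $15,936. Book value $60,561.
Year 4: ⌊$60,561 × 125%/6⌋ = $12,616. Book value $47,945.
Year 5: ⌊$47,945 × 125%/6⌋ = $9,988. Book value $37,957.
Accumulated through year 5 = $122,054 − $37,957 = $84,097.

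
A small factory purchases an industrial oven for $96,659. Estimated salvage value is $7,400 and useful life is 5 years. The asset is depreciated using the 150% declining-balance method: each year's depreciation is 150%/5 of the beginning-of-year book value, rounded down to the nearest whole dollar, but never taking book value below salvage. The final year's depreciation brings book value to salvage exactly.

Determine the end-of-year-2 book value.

$47,364

Depreciable base = $96,659 − $7,400 = $89,259.
Year 1: ⌊$96,659 × 150%/5⌋ = $28,997. Book value $67,662.
Year 2: ⌊$67,662 × 150%/5⌋ = $20,298. Book value $47,364.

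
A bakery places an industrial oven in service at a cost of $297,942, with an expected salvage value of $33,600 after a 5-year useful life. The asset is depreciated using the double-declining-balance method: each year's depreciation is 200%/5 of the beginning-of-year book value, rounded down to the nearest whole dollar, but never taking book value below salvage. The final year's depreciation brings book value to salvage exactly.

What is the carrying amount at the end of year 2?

Depreciable base = $297,942 − $33,600 = $264,342.
Year 1: ⌊$297,942 × 200%/5⌋ = $119,176. Book value $178,766.
Year 2: ⌊$178,766 × 200%/5⌋ = $71,506. Book value $107,260.

$107,260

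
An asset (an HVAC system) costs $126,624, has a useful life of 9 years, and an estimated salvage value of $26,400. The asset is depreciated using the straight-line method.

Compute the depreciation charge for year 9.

Depreciable base = $126,624 − $26,400 = $100,224.
Annual expense = $100,224 / 9 = $11,136.

$11,136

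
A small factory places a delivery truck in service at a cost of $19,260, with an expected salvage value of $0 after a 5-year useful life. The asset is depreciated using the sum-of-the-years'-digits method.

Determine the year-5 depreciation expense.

Depreciable base = $19,260 − $0 = $19,260.
Sum of the years' digits = 5+4+3+2+1 = 15.
Year 1: $19,260 × 5/15 = $6,420. Book value $12,840.
Year 2: $19,260 × 4/15 = $5,136. Book value $7,704.
Year 3: $19,260 × 3/15 = $3,852. Book value $3,852.
Year 4: $19,260 × 2/15 = $2,568. Book value $1,284.
Year 5: $19,260 × 1/15 = $1,284. Book value $0.

$1,284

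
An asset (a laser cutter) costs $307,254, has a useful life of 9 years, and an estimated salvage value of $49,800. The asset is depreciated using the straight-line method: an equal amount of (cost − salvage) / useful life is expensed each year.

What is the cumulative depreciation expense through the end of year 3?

Depreciable base = $307,254 − $49,800 = $257,454.
Annual expense = $257,454 / 9 = $28,606.
End of year 1: book value $278,648.
End of year 2: book value $250,042.
End of year 3: book value $221,436.
Accumulated through year 3 = $307,254 − $221,436 = $85,818.

$85,818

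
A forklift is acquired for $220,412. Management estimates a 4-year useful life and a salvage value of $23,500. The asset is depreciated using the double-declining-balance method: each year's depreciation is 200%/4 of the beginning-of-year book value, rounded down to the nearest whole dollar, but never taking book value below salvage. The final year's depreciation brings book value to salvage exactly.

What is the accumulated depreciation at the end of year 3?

$192,860

Depreciable base = $220,412 − $23,500 = $196,912.
Year 1: ⌊$220,412 × 200%/4⌋ = $110,206. Book value $110,206.
Year 2: ⌊$110,206 × 200%/4⌋ = $55,103. Book value $55,103.
Year 3: ⌊$55,103 × 200%/4⌋ = $27,551. Book value $27,552.
Accumulated through year 3 = $220,412 − $27,552 = $192,860.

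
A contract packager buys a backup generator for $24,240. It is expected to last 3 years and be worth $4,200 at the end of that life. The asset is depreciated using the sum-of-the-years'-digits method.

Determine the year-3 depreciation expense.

$3,340

Depreciable base = $24,240 − $4,200 = $20,040.
Sum of the years' digits = 3+2+1 = 6.
Year 1: $20,040 × 3/6 = $10,020. Book value $14,220.
Year 2: $20,040 × 2/6 = $6,680. Book value $7,540.
Year 3: $20,040 × 1/6 = $3,340. Book value $4,200.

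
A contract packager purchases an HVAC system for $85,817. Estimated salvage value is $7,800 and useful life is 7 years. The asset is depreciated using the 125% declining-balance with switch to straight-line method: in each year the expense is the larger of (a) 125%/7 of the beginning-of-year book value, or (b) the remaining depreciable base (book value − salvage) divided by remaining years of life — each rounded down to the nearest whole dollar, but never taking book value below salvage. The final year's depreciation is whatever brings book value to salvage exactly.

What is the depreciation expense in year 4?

$9,941

Depreciable base = $85,817 − $7,800 = $78,017.
Year 1: DB = ⌊$85,817 × 125%/7⌋ = $15,324; SL = ⌊$78,017/7⌋ = $11,145 → take DB $15,324. Book value $70,493.
Year 2: DB = ⌊$70,493 × 125%/7⌋ = $12,588; SL = ⌊$62,693/6⌋ = $10,448 → take DB $12,588. Book value $57,905.
Year 3: DB = ⌊$57,905 × 125%/7⌋ = $10,340; SL = ⌊$50,105/5⌋ = $10,021 → take DB $10,340. Book value $47,565.
Year 4: DB = ⌊$47,565 × 125%/7⌋ = $8,493; SL = ⌊$39,765/4⌋ = $9,941 → take SL $9,941. Book value $37,624.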